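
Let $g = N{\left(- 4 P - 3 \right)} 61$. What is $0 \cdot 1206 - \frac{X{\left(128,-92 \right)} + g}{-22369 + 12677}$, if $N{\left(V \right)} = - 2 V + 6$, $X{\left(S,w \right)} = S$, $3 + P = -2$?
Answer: $- \frac{395}{2423} \approx -0.16302$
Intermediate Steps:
$P = -5$ ($P = -3 - 2 = -5$)
$N{\left(V \right)} = 6 - 2 V$
$g = -1708$ ($g = \left(6 - 2 \left(\left(-4\right) \left(-5\right) - 3\right)\right) 61 = \left(6 - 2 \left(20 - 3\right)\right) 61 = \left(6 - 34\right) 61 = \left(-28\right) 61 = -1708$)
$0 \cdot 1206 - \frac{X{\left(128,-92 \right)} + g}{-22369 + 12677} = 0 \cdot 1206 - \frac{128 - 1708}{-22369 + 12677} = 0 - - \frac{1580}{-9692} = 0 - \left(-1580\right) \left(- \frac{1}{9692}\right) = 0 - \frac{395}{2423} = - \frac{395}{2423}$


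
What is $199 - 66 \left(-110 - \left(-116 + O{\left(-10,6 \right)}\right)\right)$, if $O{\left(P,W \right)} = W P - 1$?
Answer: $-4223$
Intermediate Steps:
$O{\left(P,W \right)} = -1 + P W$ ($O{\left(P,W \right)} = P W - 1 = -1 + P W$)
$199 - 66 \left(-110 - \left(-116 + O{\left(-10,6 \right)}\right)\right) = 199 - 66 \left(-110 - \left(-116 - 61\right)\right) = 199 - 66 \left(-110 - -177\right) = 199 - 66 \left(-110 + 177\right) = 199 - 4422 = -4223$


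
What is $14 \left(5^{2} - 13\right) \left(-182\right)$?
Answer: $-30576$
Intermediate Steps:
$14 \left(5^{2} - 13\right) \left(-182\right) = 14 \left(25 - 13\right) \left(-182\right) = 14 \cdot 12 \left(-182\right) = 168 \left(-182\right) = -30576$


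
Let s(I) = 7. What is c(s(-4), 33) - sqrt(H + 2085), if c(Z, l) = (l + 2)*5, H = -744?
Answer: 175 - 3*sqrt(149) ≈ 138.38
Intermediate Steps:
c(Z, l) = 10 + 5*l (c(Z, l) = (2 + l)*5 = 10 + 5*l)
c(s(-4), 33) - sqrt(H + 2085) = (10 + 5*33) - sqrt(-744 + 2085) = (10 + 165) - sqrt(1341) = 175 - 3*sqrt(149)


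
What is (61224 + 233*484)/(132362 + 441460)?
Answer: 86998/286911 ≈ 0.30322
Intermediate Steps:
(61224 + 233*484)/(132362 + 441460) = (61224 + 112772)/573822 = 173996*(1/573822) = 86998/286911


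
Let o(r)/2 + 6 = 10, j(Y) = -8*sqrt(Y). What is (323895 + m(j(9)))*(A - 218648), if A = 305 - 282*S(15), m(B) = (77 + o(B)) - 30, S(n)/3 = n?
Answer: -74843140350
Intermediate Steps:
S(n) = 3*n
o(r) = 8 (o(r) = -12 + 2*10 = -12 + 20 = 8)
m(B) = 55 (m(B) = (77 + 8) - 30 = 85 - 30 = 55)
A = -12385 (A = 305 - 846*15 = 305 - 282*45 = 305 - 12690 = -12385)
(323895 + m(j(9)))*(A - 218648) = (323895 + 55)*(-12385 - 218648) = 323950*(-231033) = -74843140350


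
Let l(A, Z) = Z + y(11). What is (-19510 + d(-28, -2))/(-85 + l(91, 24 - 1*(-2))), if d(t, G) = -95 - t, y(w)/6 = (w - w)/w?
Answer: 19577/59 ≈ 331.81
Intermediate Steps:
y(w) = 0 (y(w) = 6*((w - w)/w) = 6*(0/w) = 6*0 = 0)
l(A, Z) = Z (l(A, Z) = Z + 0 = Z)
(-19510 + d(-28, -2))/(-85 + l(91, 24 - 1*(-2))) = (-19510 + (-95 - 1*(-28)))/(-85 + (24 - 1*(-2))) = (-19510 + (-95 + 28))/(-85 + (24 + 2)) = (-19510 - 67)/(-85 + 26) = -19577/(-59) = -19577*(-1/59) = 19577/59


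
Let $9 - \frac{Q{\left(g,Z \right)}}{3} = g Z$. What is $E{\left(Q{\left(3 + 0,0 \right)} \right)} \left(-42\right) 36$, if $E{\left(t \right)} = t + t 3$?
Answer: $-163296$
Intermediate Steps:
$Q{\left(g,Z \right)} = 27 - 3 Z g$ ($Q{\left(g,Z \right)} = 27 - 3 g Z = 27 - 3 Z g$)
$E{\left(t \right)} = 4 t$ ($E{\left(t \right)} = t + 3 t = 4 t$)
$E{\left(Q{\left(3 + 0,0 \right)} \right)} \left(-42\right) 36 = 4 \left(27 - 0 \left(3 + 0\right)\right) \left(-42\right) 36 = 4 \left(27 - 0 \cdot 3\right) \left(-42\right) 36 = 4 \left(27 + 0\right) \left(-42\right) 36 = 4 \cdot 27 \left(-42\right) 36 = 108 \left(-42\right) 36 = \left(-4536\right) 36 = -163296$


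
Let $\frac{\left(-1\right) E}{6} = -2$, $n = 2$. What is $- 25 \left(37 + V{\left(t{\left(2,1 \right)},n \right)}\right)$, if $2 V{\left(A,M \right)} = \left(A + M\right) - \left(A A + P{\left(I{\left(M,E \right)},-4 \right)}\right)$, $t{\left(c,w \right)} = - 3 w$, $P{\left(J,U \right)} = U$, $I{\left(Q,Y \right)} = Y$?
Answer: $-850$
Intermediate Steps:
$E = 12$ ($E = \left(-6\right) \left(-2\right) = 12$)
$V{\left(A,M \right)} = 2 + \frac{A}{2} + \frac{M}{2} - \frac{A^{2}}{2}$ ($V{\left(A,M \right)} = \frac{\left(A + M\right) - \left(A A - 4\right)}{2} = \frac{\left(A + M\right) - \left(A^{2} - 4\right)}{2} = \frac{\left(A + M\right) - \left(-4 + A^{2}\right)}{2} = \frac{4 + A + M - A^{2}}{2} = 2 + \frac{A}{2} + \frac{M}{2} - \frac{A^{2}}{2}$)
$- 25 \left(37 + V{\left(t{\left(2,1 \right)},n \right)}\right) = - 25 \left(37 + \left(2 + \frac{\left(-3\right) 1}{2} + \frac{1}{2} \cdot 2 - \frac{\left(\left(-3\right) 1\right)^{2}}{2}\right)\right) = - 25 \left(37 + \left(2 + \frac{1}{2} \left(-3\right) + 1 - \frac{\left(-3\right)^{2}}{2}\right)\right) = - 25 \left(37 + \left(2 - \frac{3}{2} + 1 - \frac{9}{2}\right)\right) = - 25 \left(37 - 3\right) = \left(-25\right) 34 = -850$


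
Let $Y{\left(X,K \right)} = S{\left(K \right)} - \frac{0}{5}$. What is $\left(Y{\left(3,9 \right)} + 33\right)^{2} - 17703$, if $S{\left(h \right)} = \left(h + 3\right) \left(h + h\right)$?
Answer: $44298$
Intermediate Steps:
$S{\left(h \right)} = 2 h \left(3 + h\right)$ ($S{\left(h \right)} = \left(3 + h\right) 2 h = 2 h \left(3 + h\right)$)
$Y{\left(X,K \right)} = 2 K \left(3 + K\right)$ ($Y{\left(X,K \right)} = 2 K \left(3 + K\right) - \frac{0}{5} = 2 K \left(3 + K\right) - 0 \cdot \frac{1}{5} = 2 K \left(3 + K\right) - 0 = 2 K \left(3 + K\right) + 0 = 2 K \left(3 + K\right)$)
$\left(Y{\left(3,9 \right)} + 33\right)^{2} - 17703 = \left(2 \cdot 9 \left(3 + 9\right) + 33\right)^{2} - 17703 = \left(2 \cdot 9 \cdot 12 + 33\right)^{2} - 17703 = \left(216 + 33\right)^{2} - 17703 = 249^{2} - 17703 = 62001 - 17703 = 44298$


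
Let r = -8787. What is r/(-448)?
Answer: 8787/448 ≈ 19.614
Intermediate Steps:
r/(-448) = -8787/(-448) = -8787*(-1/448) = 8787/448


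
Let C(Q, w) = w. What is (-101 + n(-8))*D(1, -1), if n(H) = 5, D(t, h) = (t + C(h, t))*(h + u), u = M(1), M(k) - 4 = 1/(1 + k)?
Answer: -672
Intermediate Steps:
M(k) = 4 + 1/(1 + k)
u = 9/2 (u = (5 + 4*1)/(1 + 1) = (5 + 4)/2 = (½)*9 = 9/2 ≈ 4.5000)
D(t, h) = 2*t*(9/2 + h) (D(t, h) = (t + t)*(h + 9/2) = (2*t)*(9/2 + h) = 2*t*(9/2 + h))
(-101 + n(-8))*D(1, -1) = (-101 + 5)*(1*(9 + 2*(-1))) = -96*(9 - 2) = -96*7 = -672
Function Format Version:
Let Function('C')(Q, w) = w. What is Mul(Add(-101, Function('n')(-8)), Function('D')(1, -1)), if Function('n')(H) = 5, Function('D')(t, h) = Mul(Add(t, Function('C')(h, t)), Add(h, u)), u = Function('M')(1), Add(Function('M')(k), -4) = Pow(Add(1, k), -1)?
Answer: -672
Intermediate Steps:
Function('M')(k) = Add(4, Pow(Add(1, k), -1))
u = Rational(9, 2) (u = Mul(Pow(Add(1, 1), -1), Add(5, Mul(4, 1))) = Mul(Pow(2, -1), Add(5, 4)) = Mul(Rational(1, 2), 9) = Rational(9, 2) ≈ 4.5000)
Function('D')(t, h) = Mul(2, t, Add(Rational(9, 2), h)) (Function('D')(t, h) = Mul(Add(t, t), Add(h, Rational(9, 2))) = Mul(Mul(2, t), Add(Rational(9, 2), h)) = Mul(2, t, Add(Rational(9, 2), h)))
Mul(Add(-101, Function('n')(-8)), Function('D')(1, -1)) = Mul(Add(-101, 5), Mul(1, Add(9, Mul(2, -1)))) = Mul(-96, Mul(1, Add(9, -2))) = Mul(-96, Mul(1, 7)) = Mul(-96, 7) = -672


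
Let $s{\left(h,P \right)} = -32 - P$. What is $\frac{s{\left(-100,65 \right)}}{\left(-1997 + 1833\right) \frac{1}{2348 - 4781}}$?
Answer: $- \frac{236001}{164} \approx -1439.0$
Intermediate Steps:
$\frac{s{\left(-100,65 \right)}}{\left(-1997 + 1833\right) \frac{1}{2348 - 4781}} = \frac{-32 - 65}{\left(-1997 + 1833\right) \frac{1}{2348 - 4781}} = \frac{-32 - 65}{\left(-164\right) \frac{1}{-2433}} = - \frac{97}{\left(-164\right) \left(- \frac{1}{2433}\right)} = - \frac{97}{\frac{164}{2433}} = \left(-97\right) \frac{2433}{164} = - \frac{236001}{164}$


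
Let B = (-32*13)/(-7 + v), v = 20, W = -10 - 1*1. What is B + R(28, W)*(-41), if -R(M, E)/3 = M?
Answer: 3412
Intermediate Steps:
W = -11 (W = -10 - 1 = -11)
R(M, E) = -3*M
B = -32 (B = (-32*13)/(-7 + 20) = -416/13 = -416*1/13 = -32)
B + R(28, W)*(-41) = -32 - 3*28*(-41) = -32 - 84*(-41) = -32 + 3444 = 3412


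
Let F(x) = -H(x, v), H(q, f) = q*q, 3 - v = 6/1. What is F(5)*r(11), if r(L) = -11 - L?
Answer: 550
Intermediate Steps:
v = -3 (v = 3 - 6/1 = 3 - 6 = -3)
H(q, f) = q**2
F(x) = -x**2
F(5)*r(11) = (-1*5**2)*(-11 - 1*11) = (-1*25)*(-11 - 11) = -25*(-22) = 550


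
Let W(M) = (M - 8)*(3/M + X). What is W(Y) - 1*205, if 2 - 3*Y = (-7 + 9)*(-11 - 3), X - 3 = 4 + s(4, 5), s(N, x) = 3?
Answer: -922/5 ≈ -184.40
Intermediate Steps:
X = 10 (X = 3 + (4 + 3) = 3 + 7 = 10)
Y = 10 (Y = ⅔ - (-7 + 9)*(-11 - 3)/3 = ⅔ - 2*(-14)/3 = ⅔ - ⅓*(-28) = ⅔ + 28/3 = 10)
W(M) = (-8 + M)*(10 + 3/M) (W(M) = (M - 8)*(3/M + 10) = (-8 + M)*(10 + 3/M))
W(Y) - 1*205 = (-77 - 24/10 + 10*10) - 1*205 = (-77 - 24*⅒ + 100) - 205 = (-77 - 12/5 + 100) - 205 = 103/5 - 205 = -922/5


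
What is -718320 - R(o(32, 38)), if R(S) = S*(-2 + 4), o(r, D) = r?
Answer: -718384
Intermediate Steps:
R(S) = 2*S (R(S) = S*2 = 2*S)
-718320 - R(o(32, 38)) = -718320 - 2*32 = -718320 - 1*64 = -718320 - 64 = -718384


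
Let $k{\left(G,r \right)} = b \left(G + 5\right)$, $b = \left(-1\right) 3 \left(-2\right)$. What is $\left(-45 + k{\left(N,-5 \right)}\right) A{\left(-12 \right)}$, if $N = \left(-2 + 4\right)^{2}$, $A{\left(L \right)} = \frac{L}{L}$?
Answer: $9$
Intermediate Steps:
$A{\left(L \right)} = 1$
$N = 4$ ($N = 2^{2} = 4$)
$b = 6$ ($b = \left(-3\right) \left(-2\right) = 6$)
$k{\left(G,r \right)} = 30 + 6 G$ ($k{\left(G,r \right)} = 6 \left(G + 5\right) = 6 \left(5 + G\right) = 30 + 6 G$)
$\left(-45 + k{\left(N,-5 \right)}\right) A{\left(-12 \right)} = \left(-45 + \left(30 + 6 \cdot 4\right)\right) 1 = \left(-45 + \left(30 + 24\right)\right) 1 = \left(-45 + 54\right) 1 = 9 \cdot 1 = 9$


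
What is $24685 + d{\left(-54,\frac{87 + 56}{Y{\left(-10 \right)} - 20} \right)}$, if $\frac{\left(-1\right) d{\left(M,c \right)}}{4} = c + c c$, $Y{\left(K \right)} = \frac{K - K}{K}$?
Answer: $\frac{2450911}{100} \approx 24509.0$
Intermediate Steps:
$Y{\left(K \right)} = 0$ ($Y{\left(K \right)} = \frac{0}{K} = 0$)
$d{\left(M,c \right)} = - 4 c - 4 c^{2}$ ($d{\left(M,c \right)} = - 4 \left(c + c c\right) = - 4 \left(c + c^{2}\right) = - 4 c - 4 c^{2}$)
$24685 + d{\left(-54,\frac{87 + 56}{Y{\left(-10 \right)} - 20} \right)} = 24685 - 4 \frac{87 + 56}{0 - 20} \left(1 + \frac{87 + 56}{0 - 20}\right) = 24685 - 4 \frac{143}{-20} \left(1 + \frac{143}{-20}\right) = 24685 - 4 \cdot 143 \left(- \frac{1}{20}\right) \left(1 + 143 \left(- \frac{1}{20}\right)\right) = 24685 - - \frac{143 \left(1 - \frac{143}{20}\right)}{5} = 24685 - \left(- \frac{143}{5}\right) \left(- \frac{123}{20}\right) = 24685 - \frac{17589}{100} = \frac{2450911}{100}$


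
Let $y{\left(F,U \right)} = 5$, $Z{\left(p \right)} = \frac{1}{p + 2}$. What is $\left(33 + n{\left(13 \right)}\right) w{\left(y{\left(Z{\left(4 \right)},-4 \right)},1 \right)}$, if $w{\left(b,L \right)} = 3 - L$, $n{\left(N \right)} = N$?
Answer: $92$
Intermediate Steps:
$Z{\left(p \right)} = \frac{1}{2 + p}$
$\left(33 + n{\left(13 \right)}\right) w{\left(y{\left(Z{\left(4 \right)},-4 \right)},1 \right)} = \left(33 + 13\right) \left(3 - 1\right) = 46 \left(3 - 1\right) = 46 \cdot 2 = 92$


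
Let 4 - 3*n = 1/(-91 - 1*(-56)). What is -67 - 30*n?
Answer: -751/7 ≈ -107.29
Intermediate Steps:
n = 47/35 (n = 4/3 - 1/(3*(-91 - 1*(-56))) = 4/3 - 1/(3*(-91 + 56)) = 4/3 - 1/3/(-35) = 4/3 - 1/3*(-1/35) = 4/3 + 1/105 = 47/35 ≈ 1.3429)
-67 - 30*n = -67 - 30*47/35 = -67 - 282/7 = -751/7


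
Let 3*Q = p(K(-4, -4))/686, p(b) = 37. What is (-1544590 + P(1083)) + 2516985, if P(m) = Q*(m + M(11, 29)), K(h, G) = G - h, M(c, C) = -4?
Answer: 2001228833/2058 ≈ 9.7241e+5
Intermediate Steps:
Q = 37/2058 (Q = (37/686)/3 = (37*(1/686))/3 = (1/3)*(37/686) = 37/2058 ≈ 0.017979)
P(m) = -74/1029 + 37*m/2058 (P(m) = 37*(m - 4)/2058 = 37*(-4 + m)/2058 = -74/1029 + 37*m/2058)
(-1544590 + P(1083)) + 2516985 = (-1544590 + (-74/1029 + (37/2058)*1083)) + 2516985 = (-1544590 + (-74/1029 + 13357/686)) + 2516985 = (-1544590 + 39923/2058) + 2516985 = -3178726297/2058 + 2516985 = 2001228833/2058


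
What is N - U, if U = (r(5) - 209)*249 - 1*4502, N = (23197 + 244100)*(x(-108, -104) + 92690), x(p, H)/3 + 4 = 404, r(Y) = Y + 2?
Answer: 25096570130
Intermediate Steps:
r(Y) = 2 + Y
x(p, H) = 1200 (x(p, H) = -12 + 3*404 = -12 + 1212 = 1200)
N = 25096515330 (N = (23197 + 244100)*(1200 + 92690) = 267297*93890 = 25096515330)
U = -54800 (U = ((2 + 5) - 209)*249 - 1*4502 = (7 - 209)*249 - 4502 = -202*249 - 4502 = -50298 - 4502 = -54800)
N - U = 25096515330 - 1*(-54800) = 25096515330 + 54800 = 25096570130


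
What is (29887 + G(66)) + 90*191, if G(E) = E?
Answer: 47143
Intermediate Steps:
(29887 + G(66)) + 90*191 = (29887 + 66) + 90*191 = 29953 + 17190 = 47143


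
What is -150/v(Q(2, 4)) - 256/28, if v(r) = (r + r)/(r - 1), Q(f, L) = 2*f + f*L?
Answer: -2181/28 ≈ -77.893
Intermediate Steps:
Q(f, L) = 2*f + L*f
v(r) = 2*r/(-1 + r) (v(r) = (2*r)/(-1 + r) = 2*r/(-1 + r))
-150/v(Q(2, 4)) - 256/28 = -150*(-1 + 2*(2 + 4))/(4*(2 + 4)) - 256/28 = -150/(2*(2*6)/(-1 + 2*6)) - 256*1/28 = -150/(2*12/(-1 + 12)) - 64/7 = -150/(2*12/11) - 64/7 = -150/(2*12*(1/11)) - 64/7 = -150/24/11 - 64/7 = -150*11/24 - 64/7 = -275/4 - 64/7 = -2181/28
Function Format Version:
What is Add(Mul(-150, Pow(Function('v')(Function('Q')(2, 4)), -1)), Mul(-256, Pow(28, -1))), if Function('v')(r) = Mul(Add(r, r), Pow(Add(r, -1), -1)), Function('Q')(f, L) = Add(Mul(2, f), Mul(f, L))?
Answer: Rational(-2181, 28) ≈ -77.893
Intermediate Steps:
Function('Q')(f, L) = Add(Mul(2, f), Mul(L, f))
Function('v')(r) = Mul(2, r, Pow(Add(-1, r), -1)) (Function('v')(r) = Mul(Mul(2, r), Pow(Add(-1, r), -1)) = Mul(2, r, Pow(Add(-1, r), -1)))
Add(Mul(-150, Pow(Function('v')(Function('Q')(2, 4)), -1)), Mul(-256, Pow(28, -1))) = Add(Mul(-150, Pow(Mul(2, Mul(2, Add(2, 4)), Pow(Add(-1, Mul(2, Add(2, 4))), -1)), -1)), Mul(-256, Pow(28, -1))) = Add(Mul(-150, Pow(Mul(2, Mul(2, 6), Pow(Add(-1, Mul(2, 6)), -1)), -1)), Mul(-256, Rational(1, 28))) = Add(Mul(-150, Pow(Mul(2, 12, Pow(Add(-1, 12), -1)), -1)), Rational(-64, 7)) = Add(Mul(-150, Pow(Mul(2, 12, Pow(11, -1)), -1)), Rational(-64, 7)) = Add(Mul(-150, Pow(Mul(2, 12, Rational(1, 11)), -1)), Rational(-64, 7)) = Add(Mul(-150, Pow(Rational(24, 11), -1)), Rational(-64, 7)) = Add(Mul(-150, Rational(11, 24)), Rational(-64, 7)) = Add(Rational(-275, 4), Rational(-64, 7)) = Rational(-2181, 28)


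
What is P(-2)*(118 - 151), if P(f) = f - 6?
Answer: 264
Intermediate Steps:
P(f) = -6 + f
P(-2)*(118 - 151) = (-6 - 2)*(118 - 151) = -8*(-33) = 264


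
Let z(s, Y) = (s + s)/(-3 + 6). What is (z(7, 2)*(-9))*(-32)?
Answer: 1344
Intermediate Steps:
z(s, Y) = 2*s/3 (z(s, Y) = (2*s)/3 = (2*s)*(⅓) = 2*s/3)
(z(7, 2)*(-9))*(-32) = (((⅔)*7)*(-9))*(-32) = ((14/3)*(-9))*(-32) = -42*(-32) = 1344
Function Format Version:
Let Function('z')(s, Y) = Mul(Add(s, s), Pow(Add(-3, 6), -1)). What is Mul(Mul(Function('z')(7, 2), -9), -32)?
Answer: 1344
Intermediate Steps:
Function('z')(s, Y) = Mul(Rational(2, 3), s) (Function('z')(s, Y) = Mul(Mul(2, s), Pow(3, -1)) = Mul(Mul(2, s), Rational(1, 3)) = Mul(Rational(2, 3), s))
Mul(Mul(Function('z')(7, 2), -9), -32) = Mul(Mul(Mul(Rational(2, 3), 7), -9), -32) = Mul(Mul(Rational(14, 3), -9), -32) = Mul(-42, -32) = 1344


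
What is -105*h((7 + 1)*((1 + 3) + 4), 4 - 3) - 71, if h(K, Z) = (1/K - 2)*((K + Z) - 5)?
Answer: 198889/16 ≈ 12431.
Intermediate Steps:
h(K, Z) = (-2 + 1/K)*(-5 + K + Z)
-105*h((7 + 1)*((1 + 3) + 4), 4 - 3) - 71 = -105*(-5 + (4 - 3) - (7 + 1)*((1 + 3) + 4)*(-11 + 2*((7 + 1)*((1 + 3) + 4)) + 2*(4 - 3)))/((7 + 1)*((1 + 3) + 4)) - 71 = -105*(-5 + 1 - 8*(4 + 4)*(-11 + 2*(8*(4 + 4)) + 2*1))/(8*(4 + 4)) - 71 = -105*(-5 + 1 - 8*8*(-11 + 2*(8*8) + 2))/(8*8) - 71 = -105*(-5 + 1 - 1*64*(-11 + 2*64 + 2))/64 - 71 = -105*(-5 + 1 - 1*64*(-11 + 128 + 2))/64 - 71 = -105*(-5 + 1 - 1*64*119)/64 - 71 = -105*(-5 + 1 - 7616)/64 - 71 = -105*(-7620)/64 - 71 = -105*(-1905/16) - 71 = 200025/16 - 71 = 198889/16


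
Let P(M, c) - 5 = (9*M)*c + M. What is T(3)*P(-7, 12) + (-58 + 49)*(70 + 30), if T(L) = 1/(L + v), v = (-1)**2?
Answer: -2179/2 ≈ -1089.5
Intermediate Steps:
v = 1
P(M, c) = 5 + M + 9*M*c (P(M, c) = 5 + ((9*M)*c + M) = 5 + (9*M*c + M) = 5 + (M + 9*M*c) = 5 + M + 9*M*c)
T(L) = 1/(1 + L) (T(L) = 1/(L + 1) = 1/(1 + L))
T(3)*P(-7, 12) + (-58 + 49)*(70 + 30) = (5 - 7 + 9*(-7)*12)/(1 + 3) + (-58 + 49)*(70 + 30) = (5 - 7 - 756)/4 - 9*100 = (1/4)*(-758) - 900 = -379/2 - 900 = -2179/2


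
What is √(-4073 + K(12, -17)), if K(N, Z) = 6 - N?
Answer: I*√4079 ≈ 63.867*I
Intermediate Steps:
√(-4073 + K(12, -17)) = √(-4073 + (6 - 1*12)) = √(-4073 + (6 - 12)) = √(-4073 - 6) = √(-4079) = I*√4079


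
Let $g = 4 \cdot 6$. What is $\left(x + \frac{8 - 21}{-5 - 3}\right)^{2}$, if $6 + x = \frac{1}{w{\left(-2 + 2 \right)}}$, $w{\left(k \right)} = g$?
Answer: $\frac{169}{9} \approx 18.778$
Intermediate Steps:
$g = 24$
$w{\left(k \right)} = 24$
$x = - \frac{143}{24}$ ($x = -6 + \frac{1}{24} = - \frac{143}{24} \approx -5.9583$)
$\left(x + \frac{8 - 21}{-5 - 3}\right)^{2} = \left(- \frac{143}{24} + \frac{8 - 21}{-5 - 3}\right)^{2} = \left(- \frac{143}{24} - \frac{13}{-8}\right)^{2} = \left(- \frac{143}{24} - - \frac{13}{8}\right)^{2} = \left(- \frac{143}{24} + \frac{13}{8}\right)^{2} = \left(- \frac{13}{3}\right)^{2} = \frac{169}{9}$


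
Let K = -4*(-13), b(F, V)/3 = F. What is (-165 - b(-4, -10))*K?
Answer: -7956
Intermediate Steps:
b(F, V) = 3*F
K = 52
(-165 - b(-4, -10))*K = (-165 - 3*(-4))*52 = (-165 - 1*(-12))*52 = (-165 + 12)*52 = -153*52 = -7956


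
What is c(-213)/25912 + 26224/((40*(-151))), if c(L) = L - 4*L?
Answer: -84457091/19563560 ≈ -4.3171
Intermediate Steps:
c(L) = -3*L
c(-213)/25912 + 26224/((40*(-151))) = -3*(-213)/25912 + 26224/((40*(-151))) = 639*(1/25912) + 26224/(-6040) = 639/25912 + 26224*(-1/6040) = 639/25912 - 3278/755 = -84457091/19563560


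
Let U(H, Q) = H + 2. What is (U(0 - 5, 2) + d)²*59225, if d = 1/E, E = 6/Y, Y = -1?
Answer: 21380225/36 ≈ 5.9390e+5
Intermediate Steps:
U(H, Q) = 2 + H
E = -6 (E = 6/(-1) = 6*(-1) = -6)
d = -⅙ (d = 1/(-6) = -⅙ ≈ -0.16667)
(U(0 - 5, 2) + d)²*59225 = ((2 + (0 - 5)) - ⅙)²*59225 = ((2 - 5) - ⅙)²*59225 = (-3 - ⅙)²*59225 = (-19/6)²*59225 = (361/36)*59225 = 21380225/36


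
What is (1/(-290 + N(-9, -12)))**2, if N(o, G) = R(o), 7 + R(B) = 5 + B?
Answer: 1/90601 ≈ 1.1037e-5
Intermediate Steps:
R(B) = -2 + B (R(B) = -7 + (5 + B) = -2 + B)
N(o, G) = -2 + o
(1/(-290 + N(-9, -12)))**2 = (1/(-290 + (-2 - 9)))**2 = (1/(-290 - 11))**2 = (1/(-301))**2 = (-1/301)**2 = 1/90601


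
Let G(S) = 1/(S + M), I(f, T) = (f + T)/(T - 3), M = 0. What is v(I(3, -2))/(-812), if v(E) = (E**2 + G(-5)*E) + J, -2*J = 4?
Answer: 12/5075 ≈ 0.0023645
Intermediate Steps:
I(f, T) = (T + f)/(-3 + T)
G(S) = 1/S (G(S) = 1/(S + 0) = 1/S)
J = -2 (J = -1/2*4 = -2)
v(E) = -2 + E**2 - E/5 (v(E) = (E**2 + E/(-5)) - 2 = (E**2 - E/5) - 2 = -2 + E**2 - E/5)
v(I(3, -2))/(-812) = (-2 + ((-2 + 3)/(-3 - 2))**2 - (-2 + 3)/(5*(-3 - 2)))/(-812) = (-2 + (1/(-5))**2 - 1/(5*(-5)))*(-1/812) = (-2 + (-1/5*1)**2 - (-1)/25)*(-1/812) = (-2 + (-1/5)**2 - 1/5*(-1/5))*(-1/812) = (-2 + 1/25 + 1/25)*(-1/812) = -48/25*(-1/812) = 12/5075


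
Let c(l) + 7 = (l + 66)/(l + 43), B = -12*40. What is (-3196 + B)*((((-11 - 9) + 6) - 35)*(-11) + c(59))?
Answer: -99966982/51 ≈ -1.9601e+6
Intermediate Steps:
B = -480
c(l) = -7 + (66 + l)/(43 + l) (c(l) = -7 + (l + 66)/(l + 43) = -7 + (66 + l)/(43 + l))
(-3196 + B)*((((-11 - 9) + 6) - 35)*(-11) + c(59)) = (-3196 - 480)*((((-11 - 9) + 6) - 35)*(-11) + (-235 - 6*59)/(43 + 59)) = -3676*(((-20 + 6) - 35)*(-11) + (-235 - 354)/102) = -3676*((-14 - 35)*(-11) + (1/102)*(-589)) = -3676*(-49*(-11) - 589/102) = -3676*(539 - 589/102) = -3676*54389/102 = -99966982/51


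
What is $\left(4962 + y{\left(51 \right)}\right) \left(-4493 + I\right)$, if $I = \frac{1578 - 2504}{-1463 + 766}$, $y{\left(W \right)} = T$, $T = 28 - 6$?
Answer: $- \frac{15603383880}{697} \approx -2.2386 \cdot 10^{7}$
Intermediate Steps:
$T = 22$
$y{\left(W \right)} = 22$
$I = \frac{926}{697}$ ($I = - \frac{926}{-697} = \left(-926\right) \left(- \frac{1}{697}\right) = \frac{926}{697} \approx 1.3286$)
$\left(4962 + y{\left(51 \right)}\right) \left(-4493 + I\right) = \left(4962 + 22\right) \left(-4493 + \frac{926}{697}\right) = 4984 \left(- \frac{3130695}{697}\right) = - \frac{15603383880}{697}$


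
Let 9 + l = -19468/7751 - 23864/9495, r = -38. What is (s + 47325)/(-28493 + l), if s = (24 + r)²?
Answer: -3497343398145/2097995742514 ≈ -1.6670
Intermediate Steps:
l = -1032180229/73595745 (l = -9 + (-19468/7751 - 23864/9495) = -9 - 369818524/73595745 = -1032180229/73595745 ≈ -14.025)
s = 196 (s = (24 - 38)² = (-14)² = 196)
(s + 47325)/(-28493 + l) = (196 + 47325)/(-28493 - 1032180229/73595745) = 47521/(-2097995742514/73595745) = 47521*(-73595745/2097995742514) = -3497343398145/2097995742514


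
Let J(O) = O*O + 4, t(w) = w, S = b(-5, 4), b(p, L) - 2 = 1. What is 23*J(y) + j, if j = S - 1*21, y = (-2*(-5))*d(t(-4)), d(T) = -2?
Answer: 9274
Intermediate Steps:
b(p, L) = 3 (b(p, L) = 2 + 1 = 3)
S = 3
y = -20 (y = -2*(-5)*(-2) = 10*(-2) = -20)
J(O) = 4 + O² (J(O) = O² + 4 = 4 + O²)
j = -18 (j = 3 - 1*21 = 3 - 21 = -18)
23*J(y) + j = 23*(4 + (-20)²) - 18 = 23*(4 + 400) - 18 = 23*404 - 18 = 9292 - 18 = 9274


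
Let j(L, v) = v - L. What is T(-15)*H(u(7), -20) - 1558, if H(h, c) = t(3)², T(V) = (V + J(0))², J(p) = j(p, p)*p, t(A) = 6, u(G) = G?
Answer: 6542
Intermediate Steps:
J(p) = 0 (J(p) = (p - p)*p = 0*p = 0)
T(V) = V² (T(V) = (V + 0)² = V²)
H(h, c) = 36 (H(h, c) = 6² = 36)
T(-15)*H(u(7), -20) - 1558 = (-15)²*36 - 1558 = 225*36 - 1558 = 8100 - 1558 = 6542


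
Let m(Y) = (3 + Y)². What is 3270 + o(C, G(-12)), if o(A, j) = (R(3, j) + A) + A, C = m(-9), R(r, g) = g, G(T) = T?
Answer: 3330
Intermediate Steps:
C = 36 (C = (3 - 9)² = (-6)² = 36)
o(A, j) = j + 2*A (o(A, j) = (j + A) + A = (A + j) + A = j + 2*A)
3270 + o(C, G(-12)) = 3270 + (-12 + 2*36) = 3270 + (-12 + 72) = 3270 + 60 = 3330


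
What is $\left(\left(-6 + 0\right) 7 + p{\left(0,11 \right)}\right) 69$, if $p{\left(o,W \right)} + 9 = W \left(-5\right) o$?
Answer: $-3519$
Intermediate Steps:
$p{\left(o,W \right)} = -9 - 5 W o$ ($p{\left(o,W \right)} = -9 + W \left(-5\right) o = -9 + - 5 W o = -9 - 5 W o$)
$\left(\left(-6 + 0\right) 7 + p{\left(0,11 \right)}\right) 69 = \left(\left(-6 + 0\right) 7 - \left(9 + 55 \cdot 0\right)\right) 69 = \left(\left(-6\right) 7 + \left(-9 + 0\right)\right) 69 = \left(-42 - 9\right) 69 = \left(-51\right) 69 = -3519$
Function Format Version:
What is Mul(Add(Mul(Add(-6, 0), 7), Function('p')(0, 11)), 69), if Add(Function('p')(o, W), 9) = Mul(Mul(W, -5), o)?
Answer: -3519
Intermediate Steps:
Function('p')(o, W) = Add(-9, Mul(-5, W, o)) (Function('p')(o, W) = Add(-9, Mul(Mul(W, -5), o)) = Add(-9, Mul(Mul(-5, W), o)) = Add(-9, Mul(-5, W, o)))
Mul(Add(Mul(Add(-6, 0), 7), Function('p')(0, 11)), 69) = Mul(Add(Mul(Add(-6, 0), 7), Add(-9, Mul(-5, 11, 0))), 69) = Mul(Add(Mul(-6, 7), Add(-9, 0)), 69) = Mul(Add(-42, -9), 69) = Mul(-51, 69) = -3519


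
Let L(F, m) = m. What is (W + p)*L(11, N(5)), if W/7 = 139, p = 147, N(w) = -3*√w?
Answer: -3360*√5 ≈ -7513.2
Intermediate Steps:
W = 973 (W = 7*139 = 973)
(W + p)*L(11, N(5)) = (973 + 147)*(-3*√5) = 1120*(-3*√5) = -3360*√5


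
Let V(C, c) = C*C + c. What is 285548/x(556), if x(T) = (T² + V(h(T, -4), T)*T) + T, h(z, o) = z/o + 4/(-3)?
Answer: 642483/26028862 ≈ 0.024683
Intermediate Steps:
h(z, o) = -4/3 + z/o (h(z, o) = z/o + 4*(-⅓) = z/o - 4/3 = -4/3 + z/o)
V(C, c) = c + C² (V(C, c) = C² + c = c + C²)
x(T) = T + T² + T*(T + (-4/3 - T/4)²) (x(T) = (T² + (T + (-4/3 + T/(-4))²)*T) + T = (T² + (T + (-4/3 + T*(-¼))²)*T) + T = (T² + (T + (-4/3 - T/4)²)*T) + T = (T² + T*(T + (-4/3 - T/4)²)) + T = T + T² + T*(T + (-4/3 - T/4)²))
285548/x(556) = 285548/(((1/144)*556*(400 + 9*556² + 384*556))) = 285548/(((1/144)*556*(400 + 9*309136 + 213504))) = 285548/(((1/144)*556*(400 + 2782224 + 213504))) = 285548/(((1/144)*556*2996128)) = 285548/(104115448/9) = 285548*(9/104115448) = 642483/26028862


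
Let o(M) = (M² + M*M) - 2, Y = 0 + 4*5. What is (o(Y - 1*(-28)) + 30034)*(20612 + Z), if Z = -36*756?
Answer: -228762560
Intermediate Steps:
Z = -27216
Y = 20 (Y = 0 + 20 = 20)
o(M) = -2 + 2*M² (o(M) = (M² + M²) - 2 = 2*M² - 2 = -2 + 2*M²)
(o(Y - 1*(-28)) + 30034)*(20612 + Z) = ((-2 + 2*(20 - 1*(-28))²) + 30034)*(20612 - 27216) = ((-2 + 2*(20 + 28)²) + 30034)*(-6604) = ((-2 + 2*48²) + 30034)*(-6604) = ((-2 + 2*2304) + 30034)*(-6604) = ((-2 + 4608) + 30034)*(-6604) = (4606 + 30034)*(-6604) = 34640*(-6604) = -228762560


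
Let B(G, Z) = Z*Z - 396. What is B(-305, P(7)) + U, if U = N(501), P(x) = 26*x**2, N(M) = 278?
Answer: 1622958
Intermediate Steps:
B(G, Z) = -396 + Z**2 (B(G, Z) = Z**2 - 396 = -396 + Z**2)
U = 278
B(-305, P(7)) + U = (-396 + (26*7**2)**2) + 278 = (-396 + (26*49)**2) + 278 = (-396 + 1274**2) + 278 = (-396 + 1623076) + 278 = 1622680 + 278 = 1622958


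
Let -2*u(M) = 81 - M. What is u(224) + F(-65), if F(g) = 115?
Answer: 373/2 ≈ 186.50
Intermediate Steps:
u(M) = -81/2 + M/2 (u(M) = -(81 - M)/2 = -81/2 + M/2)
u(224) + F(-65) = (-81/2 + (½)*224) + 115 = (-81/2 + 112) + 115 = 143/2 + 115 = 373/2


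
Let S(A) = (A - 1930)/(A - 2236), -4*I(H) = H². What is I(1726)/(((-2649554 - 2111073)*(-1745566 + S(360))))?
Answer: -698593322/7794765597737121 ≈ -8.9623e-8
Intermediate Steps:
I(H) = -H²/4
S(A) = (-1930 + A)/(-2236 + A)
I(1726)/(((-2649554 - 2111073)*(-1745566 + S(360)))) = (-¼*1726²)/(((-2649554 - 2111073)*(-1745566 + (-1930 + 360)/(-2236 + 360)))) = (-¼*2979076)/((-4760627*(-1745566 - 1570/(-1876)))) = -744769*(-1/(4760627*(-1745566 - 1/1876*(-1570)))) = -744769*(-1/(4760627*(-1745566 + 785/938))) = -744769/((-4760627*(-1637340123/938))) = -744769/7794765597737121/938 = -744769*938/7794765597737121 = -698593322/7794765597737121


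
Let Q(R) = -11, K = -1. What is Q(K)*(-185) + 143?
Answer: 2178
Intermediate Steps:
Q(K)*(-185) + 143 = -11*(-185) + 143 = 2035 + 143 = 2178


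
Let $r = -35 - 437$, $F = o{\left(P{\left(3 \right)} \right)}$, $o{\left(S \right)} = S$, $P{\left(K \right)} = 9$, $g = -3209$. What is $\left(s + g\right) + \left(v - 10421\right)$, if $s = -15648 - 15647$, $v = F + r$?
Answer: $-45388$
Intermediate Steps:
$F = 9$
$r = -472$ ($r = -35 - 437 = -472$)
$v = -463$ ($v = 9 - 472 = -463$)
$s = -31295$
$\left(s + g\right) + \left(v - 10421\right) = \left(-31295 - 3209\right) - 10884 = -34504 - 10884 = -45388$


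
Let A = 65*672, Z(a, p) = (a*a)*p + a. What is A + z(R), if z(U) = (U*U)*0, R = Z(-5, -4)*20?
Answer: 43680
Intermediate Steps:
Z(a, p) = a + p*a² (Z(a, p) = a²*p + a = p*a² + a = a + p*a²)
R = -2100 (R = -5*(1 - 5*(-4))*20 = -5*(1 + 20)*20 = -5*21*20 = -105*20 = -2100)
z(U) = 0 (z(U) = U²*0 = 0)
A = 43680
A + z(R) = 43680 + 0 = 43680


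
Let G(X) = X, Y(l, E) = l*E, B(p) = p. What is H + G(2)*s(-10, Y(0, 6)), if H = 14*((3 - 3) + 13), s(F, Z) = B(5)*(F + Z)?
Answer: 82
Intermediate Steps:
Y(l, E) = E*l
s(F, Z) = 5*F + 5*Z (s(F, Z) = 5*(F + Z) = 5*F + 5*Z)
H = 182 (H = 14*(0 + 13) = 14*13 = 182)
H + G(2)*s(-10, Y(0, 6)) = 182 + 2*(5*(-10) + 5*(6*0)) = 182 + 2*(-50 + 5*0) = 182 + 2*(-50 + 0) = 182 + 2*(-50) = 182 - 100 = 82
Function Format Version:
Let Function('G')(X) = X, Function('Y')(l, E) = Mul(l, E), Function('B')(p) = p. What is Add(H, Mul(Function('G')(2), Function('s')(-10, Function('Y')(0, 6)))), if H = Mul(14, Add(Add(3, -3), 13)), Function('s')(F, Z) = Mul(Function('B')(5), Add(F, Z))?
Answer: 82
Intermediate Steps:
Function('Y')(l, E) = Mul(E, l)
Function('s')(F, Z) = Add(Mul(5, F), Mul(5, Z)) (Function('s')(F, Z) = Mul(5, Add(F, Z)) = Add(Mul(5, F), Mul(5, Z)))
H = 182 (H = Mul(14, Add(0, 13)) = Mul(14, 13) = 182)
Add(H, Mul(Function('G')(2), Function('s')(-10, Function('Y')(0, 6)))) = Add(182, Mul(2, Add(Mul(5, -10), Mul(5, Mul(6, 0))))) = Add(182, Mul(2, Add(-50, Mul(5, 0)))) = Add(182, Mul(2, Add(-50, 0))) = Add(182, Mul(2, -50)) = Add(182, -100) = 82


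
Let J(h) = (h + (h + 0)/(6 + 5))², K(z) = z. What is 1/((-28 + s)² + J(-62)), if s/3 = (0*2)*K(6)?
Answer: 121/648400 ≈ 0.00018661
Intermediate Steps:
s = 0 (s = 3*((0*2)*6) = 3*(0*6) = 3*0 = 0)
J(h) = 144*h²/121 (J(h) = (h + h/11)² = (12*h/11)² = 144*h²/121)
1/((-28 + s)² + J(-62)) = 1/((-28 + 0)² + (144/121)*(-62)²) = 1/((-28)² + (144/121)*3844) = 1/(784 + 553536/121) = 1/(648400/121) = 121/648400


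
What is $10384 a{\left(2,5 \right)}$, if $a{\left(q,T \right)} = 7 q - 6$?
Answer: $83072$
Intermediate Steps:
$a{\left(q,T \right)} = -6 + 7 q$
$10384 a{\left(2,5 \right)} = 10384 \left(-6 + 7 \cdot 2\right) = 10384 \left(-6 + 14\right) = 10384 \cdot 8 = 83072$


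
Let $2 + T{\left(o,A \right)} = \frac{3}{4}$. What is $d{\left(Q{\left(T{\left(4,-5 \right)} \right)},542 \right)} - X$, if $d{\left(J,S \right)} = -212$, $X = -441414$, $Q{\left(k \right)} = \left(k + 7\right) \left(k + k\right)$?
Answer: $441202$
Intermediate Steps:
$T{\left(o,A \right)} = - \frac{5}{4}$ ($T{\left(o,A \right)} = -2 + \frac{3}{4} = - \frac{5}{4}$)
$Q{\left(k \right)} = 2 k \left(7 + k\right)$ ($Q{\left(k \right)} = \left(7 + k\right) 2 k = 2 k \left(7 + k\right)$)
$d{\left(Q{\left(T{\left(4,-5 \right)} \right)},542 \right)} - X = -212 - -441414 = -212 + 441414 = 441202$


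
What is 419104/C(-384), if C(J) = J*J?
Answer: 13097/4608 ≈ 2.8422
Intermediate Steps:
C(J) = J²
419104/C(-384) = 419104/((-384)²) = 419104/147456 = 419104*(1/147456) = 13097/4608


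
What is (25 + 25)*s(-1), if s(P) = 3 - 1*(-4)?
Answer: 350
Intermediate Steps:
s(P) = 7 (s(P) = 3 + 4 = 7)
(25 + 25)*s(-1) = (25 + 25)*7 = 50*7 = 350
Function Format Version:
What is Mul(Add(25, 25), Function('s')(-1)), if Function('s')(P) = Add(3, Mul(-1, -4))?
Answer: 350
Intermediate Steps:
Function('s')(P) = 7 (Function('s')(P) = Add(3, 4) = 7)
Mul(Add(25, 25), Function('s')(-1)) = Mul(Add(25, 25), 7) = Mul(50, 7) = 350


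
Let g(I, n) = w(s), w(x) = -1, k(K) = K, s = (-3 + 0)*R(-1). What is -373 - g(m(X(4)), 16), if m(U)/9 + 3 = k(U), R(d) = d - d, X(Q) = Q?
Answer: -372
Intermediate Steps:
R(d) = 0
s = 0 (s = (-3 + 0)*0 = -3*0 = 0)
m(U) = -27 + 9*U
g(I, n) = -1
-373 - g(m(X(4)), 16) = -373 - 1*(-1) = -373 + 1 = -372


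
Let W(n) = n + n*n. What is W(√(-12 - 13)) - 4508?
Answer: -4533 + 5*I ≈ -4533.0 + 5.0*I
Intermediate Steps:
W(n) = n + n²
W(√(-12 - 13)) - 4508 = √(-12 - 13)*(1 + √(-12 - 13)) - 4508 = √(-25)*(1 + √(-25)) - 4508 = (5*I)*(1 + 5*I) - 4508 = 5*I*(1 + 5*I) - 4508 = -4508 + 5*I*(1 + 5*I)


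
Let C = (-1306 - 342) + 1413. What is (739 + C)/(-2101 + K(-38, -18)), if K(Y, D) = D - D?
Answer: -504/2101 ≈ -0.23989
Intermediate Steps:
K(Y, D) = 0
C = -235 (C = -1648 + 1413 = -235)
(739 + C)/(-2101 + K(-38, -18)) = (739 - 235)/(-2101 + 0) = 504/(-2101) = 504*(-1/2101) = -504/2101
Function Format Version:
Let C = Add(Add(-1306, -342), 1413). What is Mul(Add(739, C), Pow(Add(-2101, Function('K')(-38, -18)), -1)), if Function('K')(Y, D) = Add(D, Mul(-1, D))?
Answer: Rational(-504, 2101) ≈ -0.23989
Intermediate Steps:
Function('K')(Y, D) = 0
C = -235 (C = Add(-1648, 1413) = -235)
Mul(Add(739, C), Pow(Add(-2101, Function('K')(-38, -18)), -1)) = Mul(Add(739, -235), Pow(Add(-2101, 0), -1)) = Mul(504, Pow(-2101, -1)) = Mul(504, Rational(-1, 2101)) = Rational(-504, 2101)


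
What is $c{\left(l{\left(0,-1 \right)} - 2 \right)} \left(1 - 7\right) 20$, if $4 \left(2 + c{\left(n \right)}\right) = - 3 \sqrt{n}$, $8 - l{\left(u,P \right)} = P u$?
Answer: $240 + 90 \sqrt{6} \approx 460.45$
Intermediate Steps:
$l{\left(u,P \right)} = 8 - P u$
$c{\left(n \right)} = -2 - \frac{3 \sqrt{n}}{4}$ ($c{\left(n \right)} = -2 + \frac{\left(-3\right) \sqrt{n}}{4} = -2 - \frac{3 \sqrt{n}}{4}$)
$c{\left(l{\left(0,-1 \right)} - 2 \right)} \left(1 - 7\right) 20 = \left(-2 - \frac{3 \sqrt{\left(8 - \left(-1\right) 0\right) - 2}}{4}\right) \left(1 - 7\right) 20 = \left(-2 - \frac{3 \sqrt{\left(8 + 0\right) - 2}}{4}\right) \left(1 - 7\right) 20 = \left(-2 - \frac{3 \sqrt{8 - 2}}{4}\right) \left(1 - 7\right) 20 = \left(-2 - \frac{3 \sqrt{6}}{4}\right) \left(-6\right) 20 = \left(12 + \frac{9 \sqrt{6}}{2}\right) 20 = 240 + 90 \sqrt{6}$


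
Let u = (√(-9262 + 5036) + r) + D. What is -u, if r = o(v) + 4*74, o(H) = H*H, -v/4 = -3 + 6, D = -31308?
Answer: 30868 - I*√4226 ≈ 30868.0 - 65.008*I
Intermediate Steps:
v = -12 (v = -4*(-3 + 6) = -4*3 = -12)
o(H) = H²
r = 440 (r = (-12)² + 4*74 = 144 + 296 = 440)
u = -30868 + I*√4226 (u = (√(-9262 + 5036) + 440) - 31308 = (√(-4226) + 440) - 31308 = (I*√4226 + 440) - 31308 = (440 + I*√4226) - 31308 = -30868 + I*√4226 ≈ -30868.0 + 65.008*I)
-u = -(-30868 + I*√4226) = 30868 - I*√4226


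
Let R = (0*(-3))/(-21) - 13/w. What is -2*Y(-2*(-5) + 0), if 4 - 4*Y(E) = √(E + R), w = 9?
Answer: -2 + √77/6 ≈ -0.53751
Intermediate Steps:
R = -13/9 (R = (0*(-3))/(-21) - 13/9 = 0*(-1/21) - 13*⅑ = 0 - 13/9 = -13/9 ≈ -1.4444)
Y(E) = 1 - √(-13/9 + E)/4 (Y(E) = 1 - √(E - 13/9)/4 = 1 - √(-13/9 + E)/4)
-2*Y(-2*(-5) + 0) = -2*(1 - √(-13 + 9*(-2*(-5) + 0))/12) = -2*(1 - √(-13 + 9*(10 + 0))/12) = -2*(1 - √(-13 + 9*10)/12) = -2*(1 - √(-13 + 90)/12) = -2*(1 - √77/12) = -2 + √77/6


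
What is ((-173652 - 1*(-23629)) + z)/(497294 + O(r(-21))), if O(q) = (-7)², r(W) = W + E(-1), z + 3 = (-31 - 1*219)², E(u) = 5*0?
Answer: -87526/497343 ≈ -0.17599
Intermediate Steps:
E(u) = 0
z = 62497 (z = -3 + (-31 - 1*219)² = -3 + (-31 - 219)² = -3 + (-250)² = -3 + 62500 = 62497)
r(W) = W (r(W) = W + 0 = W)
O(q) = 49
((-173652 - 1*(-23629)) + z)/(497294 + O(r(-21))) = ((-173652 - 1*(-23629)) + 62497)/(497294 + 49) = ((-173652 + 23629) + 62497)/497343 = (-150023 + 62497)*(1/497343) = -87526*1/497343 = -87526/497343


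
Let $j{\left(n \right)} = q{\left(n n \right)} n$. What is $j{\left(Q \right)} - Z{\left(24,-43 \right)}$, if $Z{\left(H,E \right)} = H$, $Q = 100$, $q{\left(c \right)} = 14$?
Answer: $1376$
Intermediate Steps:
$j{\left(n \right)} = 14 n$
$j{\left(Q \right)} - Z{\left(24,-43 \right)} = 14 \cdot 100 - 24 = 1400 - 24 = 1376$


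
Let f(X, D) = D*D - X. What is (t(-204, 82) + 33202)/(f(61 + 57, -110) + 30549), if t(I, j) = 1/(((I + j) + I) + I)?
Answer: 17597059/22541430 ≈ 0.78065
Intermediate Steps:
f(X, D) = D² - X
t(I, j) = 1/(j + 3*I) (t(I, j) = 1/((j + 2*I) + I) = 1/(j + 3*I))
(t(-204, 82) + 33202)/(f(61 + 57, -110) + 30549) = (1/(82 + 3*(-204)) + 33202)/(((-110)² - (61 + 57)) + 30549) = (1/(82 - 612) + 33202)/((12100 - 1*118) + 30549) = (1/(-530) + 33202)/((12100 - 118) + 30549) = (-1/530 + 33202)/(11982 + 30549) = (17597059/530)/42531 = (17597059/530)*(1/42531) = 17597059/22541430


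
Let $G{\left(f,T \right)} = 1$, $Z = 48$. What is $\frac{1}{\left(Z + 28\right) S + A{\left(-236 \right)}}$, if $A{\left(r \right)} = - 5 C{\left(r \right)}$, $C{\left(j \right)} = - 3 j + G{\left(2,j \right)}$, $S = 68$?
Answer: $\frac{1}{1623} \approx 0.00061614$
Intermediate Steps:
$C{\left(j \right)} = 1 - 3 j$ ($C{\left(j \right)} = - 3 j + 1 = 1 - 3 j$)
$A{\left(r \right)} = -5 + 15 r$ ($A{\left(r \right)} = - 5 \left(1 - 3 r\right) = -5 + 15 r$)
$\frac{1}{\left(Z + 28\right) S + A{\left(-236 \right)}} = \frac{1}{\left(48 + 28\right) 68 + \left(-5 + 15 \left(-236\right)\right)} = \frac{1}{76 \cdot 68 - 3545} = \frac{1}{5168 - 3545} = \frac{1}{1623}$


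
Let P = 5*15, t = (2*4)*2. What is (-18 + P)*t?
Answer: 912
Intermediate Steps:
t = 16 (t = 8*2 = 16)
P = 75
(-18 + P)*t = (-18 + 75)*16 = 57*16 = 912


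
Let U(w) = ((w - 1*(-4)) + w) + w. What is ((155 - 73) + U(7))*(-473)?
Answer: -50611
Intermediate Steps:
U(w) = 4 + 3*w (U(w) = ((w + 4) + w) + w = ((4 + w) + w) + w = (4 + 2*w) + w = 4 + 3*w)
((155 - 73) + U(7))*(-473) = ((155 - 73) + (4 + 3*7))*(-473) = (82 + (4 + 21))*(-473) = (82 + 25)*(-473) = 107*(-473) = -50611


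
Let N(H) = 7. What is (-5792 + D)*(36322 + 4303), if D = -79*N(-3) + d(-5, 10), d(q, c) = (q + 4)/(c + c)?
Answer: -1031070625/4 ≈ -2.5777e+8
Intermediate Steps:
d(q, c) = (4 + q)/(2*c) (d(q, c) = (4 + q)/((2*c)) = (4 + q)*(1/(2*c)) = (4 + q)/(2*c))
D = -11061/20 (D = -79*7 + (½)*(4 - 5)/10 = -553 + (½)*(⅒)*(-1) = -553 - 1/20 = -11061/20 ≈ -553.05)
(-5792 + D)*(36322 + 4303) = (-5792 - 11061/20)*(36322 + 4303) = -126901/20*40625 = -1031070625/4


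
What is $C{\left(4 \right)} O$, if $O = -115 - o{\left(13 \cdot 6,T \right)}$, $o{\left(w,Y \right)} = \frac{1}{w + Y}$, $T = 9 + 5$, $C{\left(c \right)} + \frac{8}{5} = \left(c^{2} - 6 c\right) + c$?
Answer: $\frac{74067}{115} \approx 644.06$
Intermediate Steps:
$C{\left(c \right)} = - \frac{8}{5} + c^{2} - 5 c$ ($C{\left(c \right)} = - \frac{8}{5} + \left(\left(c^{2} - 6 c\right) + c\right) = - \frac{8}{5} + \left(c^{2} - 5 c\right) = - \frac{8}{5} + c^{2} - 5 c$)
$T = 14$
$o{\left(w,Y \right)} = \frac{1}{Y + w}$
$O = - \frac{10581}{92}$ ($O = -115 - \frac{1}{14 + 13 \cdot 6} = -115 - \frac{1}{14 + 78} = -115 - \frac{1}{92} = - \frac{10581}{92} \approx -115.01$)
$C{\left(4 \right)} O = \left(- \frac{8}{5} + 4^{2} - 20\right) \left(- \frac{10581}{92}\right) = \left(- \frac{8}{5} + 16 - 20\right) \left(- \frac{10581}{92}\right) = \left(- \frac{28}{5}\right) \left(- \frac{10581}{92}\right) = \frac{74067}{115}$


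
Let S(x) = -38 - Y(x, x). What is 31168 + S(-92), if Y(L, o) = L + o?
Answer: 31314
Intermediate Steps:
S(x) = -38 - 2*x (S(x) = -38 - (x + x) = -38 - 2*x)
31168 + S(-92) = 31168 + (-38 - 2*(-92)) = 31168 + (-38 + 184) = 31168 + 146 = 31314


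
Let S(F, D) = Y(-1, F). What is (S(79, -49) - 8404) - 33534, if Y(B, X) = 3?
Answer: -41935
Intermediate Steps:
S(F, D) = 3
(S(79, -49) - 8404) - 33534 = (3 - 8404) - 33534 = -8401 - 33534 = -41935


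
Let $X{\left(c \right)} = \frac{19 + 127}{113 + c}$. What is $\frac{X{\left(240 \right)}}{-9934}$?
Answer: $- \frac{73}{1753351} \approx -4.1635 \cdot 10^{-5}$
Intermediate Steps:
$X{\left(c \right)} = \frac{146}{113 + c}$
$\frac{X{\left(240 \right)}}{-9934} = \frac{146 \frac{1}{113 + 240}}{-9934} = \frac{146}{353} \left(- \frac{1}{9934}\right) = - \frac{73}{1753351}$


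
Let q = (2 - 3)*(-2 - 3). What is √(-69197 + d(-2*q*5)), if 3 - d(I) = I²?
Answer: 3*I*√7966 ≈ 267.76*I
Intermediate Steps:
q = 5 (q = -1*(-5) = 5)
d(I) = 3 - I²
√(-69197 + d(-2*q*5)) = √(-69197 + (3 - (-2*5*5)²)) = √(-69197 + (3 - (-10*5)²)) = √(-69197 + (3 - 1*(-50)²)) = √(-69197 + (3 - 1*2500)) = √(-69197 + (3 - 2500)) = √(-69197 - 2497) = √(-71694) = 3*I*√7966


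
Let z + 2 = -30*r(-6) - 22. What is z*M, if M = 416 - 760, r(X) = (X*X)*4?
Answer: 1494336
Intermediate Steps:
r(X) = 4*X² (r(X) = X²*4 = 4*X²)
z = -4344 (z = -2 + (-120*(-6)² - 22) = -2 + (-120*36 - 22) = -2 + (-30*144 - 22) = -2 + (-4320 - 22) = -2 - 4342 = -4344)
M = -344
z*M = -4344*(-344) = 1494336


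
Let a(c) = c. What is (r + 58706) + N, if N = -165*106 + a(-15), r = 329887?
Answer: 371088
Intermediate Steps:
N = -17505 (N = -165*106 - 15 = -17490 - 15 = -17505)
(r + 58706) + N = (329887 + 58706) - 17505 = 388593 - 17505 = 371088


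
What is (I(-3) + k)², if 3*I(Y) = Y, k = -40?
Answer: 1681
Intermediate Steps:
I(Y) = Y/3
(I(-3) + k)² = ((⅓)*(-3) - 40)² = (-1 - 40)² = (-41)² = 1681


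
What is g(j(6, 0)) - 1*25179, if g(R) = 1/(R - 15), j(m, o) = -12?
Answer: -679834/27 ≈ -25179.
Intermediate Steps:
g(R) = 1/(-15 + R)
g(j(6, 0)) - 1*25179 = 1/(-15 - 12) - 1*25179 = 1/(-27) - 25179 = -1/27 - 25179 = -679834/27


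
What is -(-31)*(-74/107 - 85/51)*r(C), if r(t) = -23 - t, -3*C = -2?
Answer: 1666157/963 ≈ 1730.2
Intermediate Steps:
C = ⅔ (C = -⅓*(-2) = ⅔ ≈ 0.66667)
-(-31)*(-74/107 - 85/51)*r(C) = -(-31)*(-74/107 - 85/51)*(-23 - 1*⅔) = -(-31)*(-74*1/107 - 85*1/51)*(-23 - ⅔) = -(-31)*(-74/107 - 5/3)*(-71/3) = -(-31)*(-757/321*(-71/3)) = -(-31)*53747/963 = -31*(-53747/963) = 1666157/963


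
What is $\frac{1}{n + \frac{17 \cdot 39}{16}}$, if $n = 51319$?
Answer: $\frac{16}{821767} \approx 1.947 \cdot 10^{-5}$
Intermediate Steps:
$\frac{1}{n + \frac{17 \cdot 39}{16}} = \frac{1}{51319 + \frac{17 \cdot 39}{16}} = \frac{1}{51319 + 663 \cdot \frac{1}{16}} = \frac{1}{51319 + \frac{663}{16}} = \frac{1}{\frac{821767}{16}} = \frac{16}{821767}$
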